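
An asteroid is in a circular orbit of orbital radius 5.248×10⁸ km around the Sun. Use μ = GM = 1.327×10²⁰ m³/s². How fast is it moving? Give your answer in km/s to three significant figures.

r = 5.248×10⁸ km = 5.248×10¹¹ m.
For a circular orbit v = √(μ/r) = √(1.327×10²⁰ / 5.248×10¹¹) = √(2.529×10⁸) = 15900 m/s.
That is 15.90 km/s.

v ≈ 15.9 km/s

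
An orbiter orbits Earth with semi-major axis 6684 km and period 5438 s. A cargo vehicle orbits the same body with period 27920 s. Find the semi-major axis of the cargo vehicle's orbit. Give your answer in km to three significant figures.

Kepler's third law: a³ ∝ T², so a₂ = a₁ (T₂/T₁)^(2/3).
T₂/T₁ = 5.134, (T₂/T₁)^(2/3) = 2.976.
a₂ = 6684 × 2.976 = 19890 km.

a₂ ≈ 19900 km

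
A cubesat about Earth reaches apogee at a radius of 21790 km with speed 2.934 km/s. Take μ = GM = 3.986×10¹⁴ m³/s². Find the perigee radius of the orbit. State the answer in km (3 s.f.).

perigee radius ≈ 6700 km

r_a = 2.179×10⁷ m.
Specific energy ε = v²/2 − μ/r = -1.399×10⁷ J/kg, so a = −μ/(2ε) = 1.425×10⁷ m.
The apsides satisfy r_p + r_a = 2a, so the perigee radius is 2a − r_a = 6.705×10⁶ m = 6704.6 km.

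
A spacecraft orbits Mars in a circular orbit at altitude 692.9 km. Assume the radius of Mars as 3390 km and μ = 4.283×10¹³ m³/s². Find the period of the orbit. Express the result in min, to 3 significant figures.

r = 3390 + 692.9 = 4082.9 km = 4.0829×10⁶ m.
Kepler's third law: T = 2π√(r³/μ) = 2π√((4.083×10⁶)³ / 4.283×10¹³).
r³/μ = 1.589×10⁶ s², so T = 2π × 1.261×10³ = 7.921×10³ s.
Converting: 7.921×10³ s ÷ 60.00 = 132.0 min.

T ≈ 132 min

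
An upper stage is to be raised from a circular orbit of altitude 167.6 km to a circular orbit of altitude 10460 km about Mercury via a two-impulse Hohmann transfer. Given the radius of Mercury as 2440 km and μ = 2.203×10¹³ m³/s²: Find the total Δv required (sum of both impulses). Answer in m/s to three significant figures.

Δv_total ≈ 1390 m/s

r₁ = 2440 + 167.6 = 2607.6 km = 2.6076×10⁶ m.
r₂ = 2440 + 10460 = 12900 km = 1.2900×10⁷ m.
Transfer ellipse a_t = (r₁ + r₂)/2 = 7.754×10⁶ m.
At r₁: circular v_c1 = √(μ/r₁) = 2907 m/s; transfer-periherm v_p = √[μ(2/r₁ − 1/a_t)] = 3749 m/s.
Δv₁ = v_p − v_c1 = 842.5 m/s.
At r₂: circular v_c2 = √(μ/r₂) = 1307 m/s; transfer-apoherm v_a = √[μ(2/r₂ − 1/a_t)] = 757.8 m/s.
Δv₂ = v_c2 − v_a = 549.0 m/s.
Total Δv = Δv₁ + Δv₂ = 1391 m/s.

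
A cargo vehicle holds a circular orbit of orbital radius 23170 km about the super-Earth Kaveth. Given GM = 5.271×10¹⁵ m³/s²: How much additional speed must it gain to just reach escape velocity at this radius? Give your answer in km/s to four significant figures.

Δv ≈ 6.248 km/s

r = 23170 km = 2.317×10⁷ m.
Circular speed v_c = √(μ/r) = 15080 m/s.
Escape speed v_esc = √(2μ/r) = √2 × v_c = 21330 m/s.
Δv = v_esc − v_c = 6248 m/s = 6.248 km/s.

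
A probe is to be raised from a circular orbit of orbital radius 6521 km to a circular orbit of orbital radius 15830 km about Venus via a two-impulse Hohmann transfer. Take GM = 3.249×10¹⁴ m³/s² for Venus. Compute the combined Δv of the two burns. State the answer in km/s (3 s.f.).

Δv_total ≈ 2.41 km/s

r₁ = 6521 km = 6.521×10⁶ m.
r₂ = 15830 km = 1.583×10⁷ m.
Transfer ellipse a_t = (r₁ + r₂)/2 = 1.118×10⁷ m.
At r₁: circular v_c1 = √(μ/r₁) = 7059 m/s; transfer-periapsis v_p = √[μ(2/r₁ − 1/a_t)] = 8401 m/s.
Δv₁ = v_p − v_c1 = 1342 m/s.
At r₂: circular v_c2 = √(μ/r₂) = 4530 m/s; transfer-apoapsis v_a = √[μ(2/r₂ − 1/a_t)] = 3461 m/s.
Δv₂ = v_c2 − v_a = 1070 m/s.
Total Δv = Δv₁ + Δv₂ = 2412 m/s = 2.412 km/s.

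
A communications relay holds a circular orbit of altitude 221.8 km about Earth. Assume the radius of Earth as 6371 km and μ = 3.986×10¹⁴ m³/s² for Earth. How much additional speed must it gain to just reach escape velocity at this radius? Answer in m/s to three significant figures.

r = 6371 + 221.8 = 6592.8 km = 6.5928×10⁶ m.
Circular speed v_c = √(μ/r) = 7776 m/s.
Escape speed v_esc = √(2μ/r) = √2 × v_c = 11000 m/s.
Δv = v_esc − v_c = 3221 m/s.

Δv ≈ 3220 m/s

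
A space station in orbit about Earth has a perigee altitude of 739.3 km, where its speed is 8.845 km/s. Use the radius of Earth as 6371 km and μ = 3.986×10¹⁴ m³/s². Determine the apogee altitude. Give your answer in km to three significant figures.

r_p = 6371 + 739.3 = 7110.3 km = 7.110×10⁶ m.
Specific energy ε = v²/2 − μ/r = -1.694×10⁷ J/kg, so a = −μ/(2ε) = 1.176×10⁷ m.
The apsides satisfy r_p + r_a = 2a, so the apogee radius is 2a − r_p = 1.642×10⁷ m = 16416 km.
Apogee altitude = 16416 − 6371 = 10045 km.

apogee altitude ≈ 10000 km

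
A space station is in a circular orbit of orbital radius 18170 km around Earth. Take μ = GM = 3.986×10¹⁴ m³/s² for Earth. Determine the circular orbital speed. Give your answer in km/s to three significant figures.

r = 18170 km = 1.817×10⁷ m.
For a circular orbit v = √(μ/r) = √(3.986×10¹⁴ / 1.817×10⁷) = √(2.194×10⁷) = 4684 m/s.
That is 4.684 km/s.

v ≈ 4.68 km/s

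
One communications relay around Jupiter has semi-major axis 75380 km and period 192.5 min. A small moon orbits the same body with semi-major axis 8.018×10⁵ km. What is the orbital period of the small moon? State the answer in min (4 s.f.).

T₂ ≈ 6678 min

Kepler's third law: T² ∝ a³, so T₂ = T₁ (a₂/a₁)^(3/2).
a₂/a₁ = 10.64, (a₂/a₁)^(3/2) = 34.69.
T₂ = 192.5 × 34.69 = 6678 min.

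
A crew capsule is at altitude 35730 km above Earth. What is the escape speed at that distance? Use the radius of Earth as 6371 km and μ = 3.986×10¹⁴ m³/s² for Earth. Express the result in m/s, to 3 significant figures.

v_esc ≈ 4350 m/s

r = 6371 + 35730 = 42101 km = 4.2101×10⁷ m.
Escape speed v_esc = √(2μ/r) = √(2 × 3.986×10¹⁴ / 4.210×10⁷) = √(1.894×10⁷) = 4351 m/s.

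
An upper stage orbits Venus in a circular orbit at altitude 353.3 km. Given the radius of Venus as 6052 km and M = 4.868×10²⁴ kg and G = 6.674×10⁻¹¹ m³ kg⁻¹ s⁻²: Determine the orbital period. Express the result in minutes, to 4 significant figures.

μ = GM = 6.674×10⁻¹¹ × 4.868×10²⁴ = 3.249×10¹⁴ m³/s².
r = 6052 + 353.3 = 6405.3 km = 6.4053×10⁶ m.
Kepler's third law: T = 2π√(r³/μ) = 2π√((6.405×10⁶)³ / 3.249×10¹⁴).
r³/μ = 8.089×10⁵ s², so T = 2π × 8.994×10² = 5.651×10³ s.
Converting: 5.651×10³ s ÷ 60.00 = 94.18 minutes.

T ≈ 94.18 minutes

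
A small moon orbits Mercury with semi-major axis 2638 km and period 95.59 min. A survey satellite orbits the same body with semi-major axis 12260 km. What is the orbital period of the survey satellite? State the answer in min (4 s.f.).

T₂ ≈ 957.7 min

Kepler's third law: T² ∝ a³, so T₂ = T₁ (a₂/a₁)^(3/2).
a₂/a₁ = 4.647, (a₂/a₁)^(3/2) = 10.02.
T₂ = 95.59 × 10.02 = 957.7 min.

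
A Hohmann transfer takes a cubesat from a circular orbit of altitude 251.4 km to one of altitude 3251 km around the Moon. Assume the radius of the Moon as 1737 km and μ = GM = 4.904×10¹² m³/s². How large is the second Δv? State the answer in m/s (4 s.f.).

r₁ = 1737 + 251.4 = 1988.4 km = 1.9884×10⁶ m.
r₂ = 1737 + 3251 = 4988.0 km = 4.9880×10⁶ m.
Transfer ellipse a_t = (r₁ + r₂)/2 = 3.488×10⁶ m.
At r₁: circular v_c1 = √(μ/r₁) = 1570 m/s; transfer-perilune v_p = √[μ(2/r₁ − 1/a_t)] = 1878 m/s.
At r₂: circular v_c2 = √(μ/r₂) = 991.5 m/s; transfer-apolune v_a = √[μ(2/r₂ − 1/a_t)] = 748.6 m/s.
Δv₂ = v_c2 − v_a = 242.9 m/s.

Δv ≈ 242.9 m/s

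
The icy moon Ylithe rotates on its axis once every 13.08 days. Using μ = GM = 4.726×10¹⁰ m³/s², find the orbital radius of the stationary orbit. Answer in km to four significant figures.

r_sync ≈ 11520 km

T = 13.08 days = 1.130×10⁶ s.
A synchronous orbit has period T, so by Kepler's third law a = (μT²/4π²)^(1/3).
μT²/4π² = 4.726×10¹⁰ × (1.130×10⁶)² / 39.48 = 1.529×10²¹ m³.
a = 1.152×10⁷ m = 11520 km.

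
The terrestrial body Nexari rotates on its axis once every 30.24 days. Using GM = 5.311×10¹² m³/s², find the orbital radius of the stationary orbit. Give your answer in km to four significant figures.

r_sync ≈ 97200 km

T = 30.24 days = 2.613×10⁶ s.
A synchronous orbit has period T, so by Kepler's third law a = (μT²/4π²)^(1/3).
μT²/4π² = 5.311×10¹² × (2.613×10⁶)² / 39.48 = 9.183×10²³ m³.
a = 9.720×10⁷ m = 97201 km.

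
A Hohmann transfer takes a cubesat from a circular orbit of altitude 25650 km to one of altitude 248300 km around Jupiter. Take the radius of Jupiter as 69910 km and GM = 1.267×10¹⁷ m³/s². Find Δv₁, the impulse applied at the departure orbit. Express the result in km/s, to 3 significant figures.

Δv ≈ 8.75 km/s

r₁ = 69910 + 25650 = 95560 km = 9.5560×10⁷ m.
r₂ = 69910 + 248300 = 318210 km = 3.1821×10⁸ m.
Transfer ellipse a_t = (r₁ + r₂)/2 = 2.069×10⁸ m.
At r₁: circular v_c1 = √(μ/r₁) = 36410 m/s; transfer-perijove v_p = √[μ(2/r₁ − 1/a_t)] = 45160 m/s.
Δv₁ = v_p − v_c1 = 8746 m/s.
= 8.746 km/s.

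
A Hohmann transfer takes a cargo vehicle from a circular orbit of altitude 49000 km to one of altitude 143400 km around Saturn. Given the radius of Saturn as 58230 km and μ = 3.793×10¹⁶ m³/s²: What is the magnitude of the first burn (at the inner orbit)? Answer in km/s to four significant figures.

r₁ = 58230 + 49000 = 107230 km = 1.0723×10⁸ m.
r₂ = 58230 + 143400 = 201630 km = 2.0163×10⁸ m.
Transfer ellipse a_t = (r₁ + r₂)/2 = 1.544×10⁸ m.
At r₁: circular v_c1 = √(μ/r₁) = 18810 m/s; transfer-perikrone v_p = √[μ(2/r₁ − 1/a_t)] = 21490 m/s.
Δv₁ = v_p − v_c1 = 2683 m/s.
= 2.683 km/s.

Δv ≈ 2.683 km/s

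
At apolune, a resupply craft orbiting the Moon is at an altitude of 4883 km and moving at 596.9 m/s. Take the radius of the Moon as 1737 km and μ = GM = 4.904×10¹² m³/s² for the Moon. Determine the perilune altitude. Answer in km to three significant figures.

perilune altitude ≈ 359 km

r_a = 1737 + 4883 = 6620.0 km = 6.620×10⁶ m.
Specific energy ε = v²/2 − μ/r = -5.626×10⁵ J/kg, so a = −μ/(2ε) = 4.358×10⁶ m.
The apsides satisfy r_p + r_a = 2a, so the perilune radius is 2a − r_a = 2.096×10⁶ m = 2096.0 km.
Perilune altitude = 2096.0 − 1737 = 359.04 km.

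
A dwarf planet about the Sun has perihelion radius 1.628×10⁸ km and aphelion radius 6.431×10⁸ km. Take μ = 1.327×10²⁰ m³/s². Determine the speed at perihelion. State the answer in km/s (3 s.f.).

v ≈ 36.1 km/s

Semi-major axis a = (r_p + r_a)/2 = 4.0295×10⁸ km = 4.030×10¹¹ m.
Vis-viva: v² = μ(2/r − 1/a) = 1.327×10²⁰ × (1.229×10⁻¹¹ − 2.482×10⁻¹²) = 1.301×10⁹ m²/s².
v = 36070 m/s = 36.07 km/s.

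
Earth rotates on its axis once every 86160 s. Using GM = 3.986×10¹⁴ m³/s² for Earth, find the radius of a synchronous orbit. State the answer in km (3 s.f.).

A synchronous orbit has period T, so by Kepler's third law a = (μT²/4π²)^(1/3).
μT²/4π² = 3.986×10¹⁴ × (8.616×10⁴)² / 39.48 = 7.495×10²² m³.
a = 4.216×10⁷ m = 42163 km.

r_sync ≈ 42200 km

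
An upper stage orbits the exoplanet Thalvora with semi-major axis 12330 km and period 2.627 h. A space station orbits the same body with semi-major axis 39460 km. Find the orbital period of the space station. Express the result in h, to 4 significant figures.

T₂ ≈ 15.04 h

Kepler's third law: T² ∝ a³, so T₂ = T₁ (a₂/a₁)^(3/2).
a₂/a₁ = 3.200, (a₂/a₁)^(3/2) = 5.725.
T₂ = 2.627 × 5.725 = 15.04 h.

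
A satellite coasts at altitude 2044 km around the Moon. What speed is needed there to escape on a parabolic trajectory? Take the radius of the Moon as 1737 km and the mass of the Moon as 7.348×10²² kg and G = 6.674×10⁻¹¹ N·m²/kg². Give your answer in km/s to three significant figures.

v_esc ≈ 1.61 km/s

μ = GM = 6.674×10⁻¹¹ × 7.348×10²² = 4.904×10¹² m³/s².
r = 1737 + 2044 = 3781.0 km = 3.7810×10⁶ m.
Escape speed v_esc = √(2μ/r) = √(2 × 4.904×10¹² / 3.781×10⁶) = √(2.594×10⁶) = 1611 m/s.
= 1.611 km/s.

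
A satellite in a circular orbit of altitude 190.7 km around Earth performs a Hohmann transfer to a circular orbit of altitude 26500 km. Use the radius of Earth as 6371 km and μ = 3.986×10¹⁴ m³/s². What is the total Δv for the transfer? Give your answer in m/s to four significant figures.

Δv_total ≈ 3743 m/s

r₁ = 6371 + 190.7 = 6561.7 km = 6.5617×10⁶ m.
r₂ = 6371 + 26500 = 32871 km = 3.2871×10⁷ m.
Transfer ellipse a_t = (r₁ + r₂)/2 = 1.972×10⁷ m.
At r₁: circular v_c1 = √(μ/r₁) = 7794 m/s; transfer-perigee v_p = √[μ(2/r₁ − 1/a_t)] = 10060 m/s.
Δv₁ = v_p − v_c1 = 2270 m/s.
At r₂: circular v_c2 = √(μ/r₂) = 3482 m/s; transfer-apogee v_a = √[μ(2/r₂ − 1/a_t)] = 2009 m/s.
Δv₂ = v_c2 − v_a = 1473 m/s.
Total Δv = Δv₁ + Δv₂ = 3743 m/s.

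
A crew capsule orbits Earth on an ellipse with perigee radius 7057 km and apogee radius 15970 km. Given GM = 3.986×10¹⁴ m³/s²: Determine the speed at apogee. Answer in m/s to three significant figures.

Semi-major axis a = (r_p + r_a)/2 = 11514 km = 1.151×10⁷ m.
Vis-viva: v² = μ(2/r − 1/a) = 3.986×10¹⁴ × (1.252×10⁻⁷ − 8.685×10⁻⁸) = 1.530×10⁷ m²/s².
v = 3911 m/s.

v ≈ 3910 m/s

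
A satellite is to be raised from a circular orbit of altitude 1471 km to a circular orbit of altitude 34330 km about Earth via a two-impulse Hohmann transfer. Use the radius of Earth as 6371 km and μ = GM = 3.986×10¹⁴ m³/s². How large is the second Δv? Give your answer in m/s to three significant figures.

Δv ≈ 1350 m/s

r₁ = 6371 + 1471 = 7842.0 km = 7.8420×10⁶ m.
r₂ = 6371 + 34330 = 40701 km = 4.0701×10⁷ m.
Transfer ellipse a_t = (r₁ + r₂)/2 = 2.427×10⁷ m.
At r₁: circular v_c1 = √(μ/r₁) = 7129 m/s; transfer-perigee v_p = √[μ(2/r₁ − 1/a_t)] = 9232 m/s.
At r₂: circular v_c2 = √(μ/r₂) = 3129 m/s; transfer-apogee v_a = √[μ(2/r₂ − 1/a_t)] = 1779 m/s.
Δv₂ = v_c2 − v_a = 1351 m/s.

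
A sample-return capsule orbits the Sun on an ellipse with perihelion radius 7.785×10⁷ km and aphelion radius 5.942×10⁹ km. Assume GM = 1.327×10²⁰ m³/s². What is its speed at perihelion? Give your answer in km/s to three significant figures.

Semi-major axis a = (r_p + r_a)/2 = 3.0099×10⁹ km = 3.010×10¹² m.
Vis-viva: v² = μ(2/r − 1/a) = 1.327×10²⁰ × (2.569×10⁻¹¹ − 3.322×10⁻¹³) = 3.365×10⁹ m²/s².
v = 58010 m/s = 58.01 km/s.

v ≈ 58.0 km/s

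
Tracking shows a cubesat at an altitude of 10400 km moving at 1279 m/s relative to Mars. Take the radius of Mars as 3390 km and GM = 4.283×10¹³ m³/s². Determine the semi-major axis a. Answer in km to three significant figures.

a ≈ 9360 km

r = 3390 + 10400 = 13790 km = 1.379×10⁷ m.
Vis-viva rearranged: 1/a = 2/r − v²/μ = 1.450×10⁻⁷ − 3.819×10⁻⁸ = 1.068×10⁻⁷ m⁻¹.
a = 9.360×10⁶ m = 9359.9 km.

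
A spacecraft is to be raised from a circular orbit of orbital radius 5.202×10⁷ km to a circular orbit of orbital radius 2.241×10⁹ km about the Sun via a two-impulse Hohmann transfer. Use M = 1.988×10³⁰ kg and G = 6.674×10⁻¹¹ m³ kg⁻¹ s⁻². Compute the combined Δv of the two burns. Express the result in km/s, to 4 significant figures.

μ = GM = 6.674×10⁻¹¹ × 1.988×10³⁰ = 1.327×10²⁰ m³/s².
r₁ = 5.202×10⁷ km = 5.202×10¹⁰ m.
r₂ = 2.241×10⁹ km = 2.241×10¹² m.
Transfer ellipse a_t = (r₁ + r₂)/2 = 1.147×10¹² m.
At r₁: circular v_c1 = √(μ/r₁) = 50500 m/s; transfer-perihelion v_p = √[μ(2/r₁ − 1/a_t)] = 70610 m/s.
Δv₁ = v_p − v_c1 = 20100 m/s.
At r₂: circular v_c2 = √(μ/r₂) = 7694 m/s; transfer-aphelion v_a = √[μ(2/r₂ − 1/a_t)] = 1639 m/s.
Δv₂ = v_c2 − v_a = 6056 m/s.
Total Δv = Δv₁ + Δv₂ = 26160 m/s = 26.16 km/s.

Δv_total ≈ 26.16 km/s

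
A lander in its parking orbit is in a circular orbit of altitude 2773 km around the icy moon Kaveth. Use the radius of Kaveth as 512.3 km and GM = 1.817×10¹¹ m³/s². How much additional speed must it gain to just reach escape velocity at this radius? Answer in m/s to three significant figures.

r = 512.3 + 2773 = 3285.3 km = 3.2853×10⁶ m.
Circular speed v_c = √(μ/r) = 235.2 m/s.
Escape speed v_esc = √(2μ/r) = √2 × v_c = 332.6 m/s.
Δv = v_esc − v_c = 97.41 m/s.

Δv ≈ 97.4 m/s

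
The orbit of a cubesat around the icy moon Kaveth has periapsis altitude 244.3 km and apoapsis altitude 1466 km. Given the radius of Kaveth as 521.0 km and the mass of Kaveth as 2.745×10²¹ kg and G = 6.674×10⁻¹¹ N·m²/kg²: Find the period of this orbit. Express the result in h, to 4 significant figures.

T ≈ 6.583 h

μ = GM = 6.674×10⁻¹¹ × 2.745×10²¹ = 1.832×10¹¹ m³/s².
r_p = 521.0 + 244.3 = 765.30 km = 7.6530×10⁵ m.
r_a = 521.0 + 1466 = 1987.0 km = 1.9870×10⁶ m.
Semi-major axis a = (r_p + r_a)/2 = (765.30 + 1987.0)/2 = 1376.2 km = 1.376×10⁶ m.
By Kepler's third law T = 2π√(a³/μ) = 2π × 3.772×10³ = 2.370×10⁴ s.
= 6.583 h.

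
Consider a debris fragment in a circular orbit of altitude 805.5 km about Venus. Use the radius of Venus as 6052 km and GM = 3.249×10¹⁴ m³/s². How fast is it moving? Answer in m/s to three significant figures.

r = 6052 + 805.5 = 6857.5 km = 6.8575×10⁶ m.
For a circular orbit v = √(μ/r) = √(3.249×10¹⁴ / 6.858×10⁶) = √(4.738×10⁷) = 6883 m/s.

v ≈ 6880 m/s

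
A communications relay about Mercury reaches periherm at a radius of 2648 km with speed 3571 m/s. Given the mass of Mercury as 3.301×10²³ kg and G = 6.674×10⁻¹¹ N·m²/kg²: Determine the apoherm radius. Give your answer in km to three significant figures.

μ = GM = 6.674×10⁻¹¹ × 3.301×10²³ = 2.203×10¹³ m³/s².
r_p = 2.648×10⁶ m.
Specific energy ε = v²/2 − μ/r = -1.944×10⁶ J/kg, so a = −μ/(2ε) = 5.667×10⁶ m.
The apsides satisfy r_p + r_a = 2a, so the apoherm radius is 2a − r_p = 8.686×10⁶ m = 8685.9 km.

apoherm radius ≈ 8690 km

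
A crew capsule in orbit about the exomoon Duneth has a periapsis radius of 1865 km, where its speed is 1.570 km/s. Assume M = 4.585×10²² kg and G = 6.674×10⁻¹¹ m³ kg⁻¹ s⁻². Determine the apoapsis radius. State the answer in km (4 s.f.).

apoapsis radius ≈ 5629 km

μ = GM = 6.674×10⁻¹¹ × 4.585×10²² = 3.060×10¹² m³/s².
r_p = 1.865×10⁶ m.
Specific energy ε = v²/2 − μ/r = -4.083×10⁵ J/kg, so a = −μ/(2ε) = 3.747×10⁶ m.
The apsides satisfy r_p + r_a = 2a, so the apoapsis radius is 2a − r_p = 5.629×10⁶ m = 5629.3 km.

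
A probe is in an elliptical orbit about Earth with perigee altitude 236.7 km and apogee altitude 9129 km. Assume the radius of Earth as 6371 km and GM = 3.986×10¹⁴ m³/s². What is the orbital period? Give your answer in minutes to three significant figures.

r_p = 6371 + 236.7 = 6607.7 km = 6.6077×10⁶ m.
r_a = 6371 + 9129 = 15500 km = 1.5500×10⁷ m.
Semi-major axis a = (r_p + r_a)/2 = (6607.7 + 15500)/2 = 11054 km = 1.105×10⁷ m.
By Kepler's third law T = 2π√(a³/μ) = 2π × 1.841×10³ = 1.157×10⁴ s.
= 192.8 minutes.

T ≈ 193 minutes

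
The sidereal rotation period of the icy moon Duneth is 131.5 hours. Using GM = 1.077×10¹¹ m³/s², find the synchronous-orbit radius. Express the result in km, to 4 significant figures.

r_sync ≈ 8487 km

T = 131.5 hours = 4.734×10⁵ s.
A synchronous orbit has period T, so by Kepler's third law a = (μT²/4π²)^(1/3).
μT²/4π² = 1.077×10¹¹ × (4.734×10⁵)² / 39.48 = 6.114×10²⁰ m³.
a = 8.487×10⁶ m = 8487.3 km.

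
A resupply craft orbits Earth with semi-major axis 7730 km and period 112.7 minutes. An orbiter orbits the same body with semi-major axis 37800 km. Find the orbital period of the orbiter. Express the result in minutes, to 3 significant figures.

Kepler's third law: T² ∝ a³, so T₂ = T₁ (a₂/a₁)^(3/2).
a₂/a₁ = 4.890, (a₂/a₁)^(3/2) = 10.81.
T₂ = 112.7 × 10.81 = 1219 minutes.

T₂ ≈ 1220 minutes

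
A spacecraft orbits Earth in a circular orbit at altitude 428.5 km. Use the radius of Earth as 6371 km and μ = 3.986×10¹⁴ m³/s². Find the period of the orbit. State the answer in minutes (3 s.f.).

r = 6371 + 428.5 = 6799.5 km = 6.7995×10⁶ m.
Kepler's third law: T = 2π√(r³/μ) = 2π√((6.800×10⁶)³ / 3.986×10¹⁴).
r³/μ = 7.887×10⁵ s², so T = 2π × 8.881×10² = 5.580×10³ s.
Converting: 5.580×10³ s ÷ 60.00 = 93.00 minutes.

T ≈ 93.0 minutes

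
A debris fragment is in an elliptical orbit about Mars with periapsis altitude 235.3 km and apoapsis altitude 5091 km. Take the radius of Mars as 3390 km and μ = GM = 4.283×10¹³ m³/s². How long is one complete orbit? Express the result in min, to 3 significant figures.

r_p = 3390 + 235.3 = 3625.3 km = 3.6253×10⁶ m.
r_a = 3390 + 5091 = 8481.0 km = 8.4810×10⁶ m.
Semi-major axis a = (r_p + r_a)/2 = (3625.3 + 8481.0)/2 = 6053.1 km = 6.053×10⁶ m.
By Kepler's third law T = 2π√(a³/μ) = 2π × 2.276×10³ = 1.430×10⁴ s.
= 238.3 min.

T ≈ 238 min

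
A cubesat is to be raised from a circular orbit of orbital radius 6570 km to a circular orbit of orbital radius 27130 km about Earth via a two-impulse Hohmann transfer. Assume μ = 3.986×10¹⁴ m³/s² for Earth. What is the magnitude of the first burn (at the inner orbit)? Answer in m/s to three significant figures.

Δv ≈ 2090 m/s

r₁ = 6570 km = 6.570×10⁶ m.
r₂ = 27130 km = 2.713×10⁷ m.
Transfer ellipse a_t = (r₁ + r₂)/2 = 1.685×10⁷ m.
At r₁: circular v_c1 = √(μ/r₁) = 7789 m/s; transfer-perigee v_p = √[μ(2/r₁ − 1/a_t)] = 9884 m/s.
Δv₁ = v_p − v_c1 = 2094 m/s.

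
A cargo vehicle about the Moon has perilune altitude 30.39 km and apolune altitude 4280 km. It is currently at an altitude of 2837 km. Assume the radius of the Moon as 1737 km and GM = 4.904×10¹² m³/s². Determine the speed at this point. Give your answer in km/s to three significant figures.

v ≈ 0.94 km/s

r_p = 1737 + 30.39 = 1767.4 km = 1.7674×10⁶ m.
r_a = 1737 + 4280 = 6017.0 km = 6.0170×10⁶ m.
r = 1737 + 2837 = 4574.0 km = 4.574×10⁶ m.
Semi-major axis a = (r_p + r_a)/2 = 3892.2 km = 3.892×10⁶ m.
Vis-viva: v² = μ(2/r − 1/a) = 4.904×10¹² × (4.373×10⁻⁷ − 2.569×10⁻⁷) = 8.843×10⁵ m²/s².
v = 940.4 m/s = 0.9404 km/s.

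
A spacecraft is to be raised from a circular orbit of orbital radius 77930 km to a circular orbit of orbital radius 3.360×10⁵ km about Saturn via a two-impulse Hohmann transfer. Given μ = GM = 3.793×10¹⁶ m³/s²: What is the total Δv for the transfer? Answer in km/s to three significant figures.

r₁ = 77930 km = 7.793×10⁷ m.
r₂ = 3.360×10⁵ km = 3.360×10⁸ m.
Transfer ellipse a_t = (r₁ + r₂)/2 = 2.070×10⁸ m.
At r₁: circular v_c1 = √(μ/r₁) = 22060 m/s; transfer-perikrone v_p = √[μ(2/r₁ − 1/a_t)] = 28110 m/s.
Δv₁ = v_p − v_c1 = 6048 m/s.
At r₂: circular v_c2 = √(μ/r₂) = 10620 m/s; transfer-apokrone v_a = √[μ(2/r₂ − 1/a_t)] = 6520 m/s.
Δv₂ = v_c2 − v_a = 4105 m/s.
Total Δv = Δv₁ + Δv₂ = 10150 m/s = 10.15 km/s.

Δv_total ≈ 10.2 km/s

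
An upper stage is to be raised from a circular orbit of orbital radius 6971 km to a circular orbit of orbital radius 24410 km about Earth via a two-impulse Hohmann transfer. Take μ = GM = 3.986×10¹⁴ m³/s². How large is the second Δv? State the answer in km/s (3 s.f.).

r₁ = 6971 km = 6.971×10⁶ m.
r₂ = 24410 km = 2.441×10⁷ m.
Transfer ellipse a_t = (r₁ + r₂)/2 = 1.569×10⁷ m.
At r₁: circular v_c1 = √(μ/r₁) = 7562 m/s; transfer-perigee v_p = √[μ(2/r₁ − 1/a_t)] = 9432 m/s.
At r₂: circular v_c2 = √(μ/r₂) = 4041 m/s; transfer-apogee v_a = √[μ(2/r₂ − 1/a_t)] = 2693 m/s.
Δv₂ = v_c2 − v_a = 1347 m/s.
= 1.347 km/s.

Δv ≈ 1.35 km/s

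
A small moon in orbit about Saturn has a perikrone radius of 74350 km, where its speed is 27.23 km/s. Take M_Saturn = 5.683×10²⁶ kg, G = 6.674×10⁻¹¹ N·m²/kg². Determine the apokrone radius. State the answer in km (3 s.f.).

apokrone radius ≈ 1.98×10⁵ km

μ = GM = 6.674×10⁻¹¹ × 5.683×10²⁶ = 3.793×10¹⁶ m³/s².
r_p = 7.435×10⁷ m.
Specific energy ε = v²/2 − μ/r = -1.394×10⁸ J/kg, so a = −μ/(2ε) = 1.360×10⁸ m.
The apsides satisfy r_p + r_a = 2a, so the apokrone radius is 2a − r_p = 1.977×10⁸ m = 1.9774×10⁵ km.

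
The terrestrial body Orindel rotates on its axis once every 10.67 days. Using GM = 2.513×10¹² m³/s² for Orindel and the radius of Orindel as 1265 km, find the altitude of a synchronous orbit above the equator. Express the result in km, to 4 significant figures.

T = 10.67 days = 9.219×10⁵ s.
A synchronous orbit has period T, so by Kepler's third law a = (μT²/4π²)^(1/3).
μT²/4π² = 2.513×10¹² × (9.219×10⁵)² / 39.48 = 5.410×10²² m³.
a = 3.782×10⁷ m = 37821 km.
Altitude h = a − R = 37821 − 1265 = 36556 km.

h_sync ≈ 36560 km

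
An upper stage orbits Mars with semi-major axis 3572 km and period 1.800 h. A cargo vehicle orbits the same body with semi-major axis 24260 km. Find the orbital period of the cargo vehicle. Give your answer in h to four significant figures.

Kepler's third law: T² ∝ a³, so T₂ = T₁ (a₂/a₁)^(3/2).
a₂/a₁ = 6.792, (a₂/a₁)^(3/2) = 17.70.
T₂ = 1.800 × 17.70 = 31.86 h.

T₂ ≈ 31.86 h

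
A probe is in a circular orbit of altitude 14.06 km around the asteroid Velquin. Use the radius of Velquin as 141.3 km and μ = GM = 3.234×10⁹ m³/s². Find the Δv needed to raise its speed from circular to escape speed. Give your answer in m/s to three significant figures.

r = 141.3 + 14.06 = 155.36 km = 1.5536×10⁵ m.
Circular speed v_c = √(μ/r) = 144.3 m/s.
Escape speed v_esc = √(2μ/r) = √2 × v_c = 204.0 m/s.
Δv = v_esc − v_c = 59.76 m/s.

Δv ≈ 59.8 m/s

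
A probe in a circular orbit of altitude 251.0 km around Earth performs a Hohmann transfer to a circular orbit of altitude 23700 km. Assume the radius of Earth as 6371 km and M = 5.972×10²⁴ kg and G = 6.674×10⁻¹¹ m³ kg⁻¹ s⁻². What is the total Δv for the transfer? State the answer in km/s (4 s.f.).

Δv_total ≈ 3.628 km/s

μ = GM = 6.674×10⁻¹¹ × 5.972×10²⁴ = 3.986×10¹⁴ m³/s².
r₁ = 6371 + 251.0 = 6622.0 km = 6.6220×10⁶ m.
r₂ = 6371 + 23700 = 30071 km = 3.0071×10⁷ m.
Transfer ellipse a_t = (r₁ + r₂)/2 = 1.835×10⁷ m.
At r₁: circular v_c1 = √(μ/r₁) = 7758 m/s; transfer-perigee v_p = √[μ(2/r₁ − 1/a_t)] = 9932 m/s.
Δv₁ = v_p − v_c1 = 2174 m/s.
At r₂: circular v_c2 = √(μ/r₂) = 3641 m/s; transfer-apogee v_a = √[μ(2/r₂ − 1/a_t)] = 2187 m/s.
Δv₂ = v_c2 − v_a = 1453 m/s.
Total Δv = Δv₁ + Δv₂ = 3628 m/s = 3.628 km/s.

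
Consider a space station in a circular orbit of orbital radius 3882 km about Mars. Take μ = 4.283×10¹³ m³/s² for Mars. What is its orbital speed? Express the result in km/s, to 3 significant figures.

r = 3882 km = 3.882×10⁶ m.
For a circular orbit v = √(μ/r) = √(4.283×10¹³ / 3.882×10⁶) = √(1.103×10⁷) = 3322 m/s.
That is 3.322 km/s.

v ≈ 3.32 km/s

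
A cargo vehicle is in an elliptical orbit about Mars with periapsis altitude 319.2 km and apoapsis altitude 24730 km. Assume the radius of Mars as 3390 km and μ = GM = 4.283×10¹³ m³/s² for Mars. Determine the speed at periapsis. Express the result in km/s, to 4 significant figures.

v ≈ 4.517 km/s

r_p = 3390 + 319.2 = 3709.2 km = 3.7092×10⁶ m.
r_a = 3390 + 24730 = 28120 km = 2.8120×10⁷ m.
Semi-major axis a = (r_p + r_a)/2 = 15915 km = 1.591×10⁷ m.
Vis-viva: v² = μ(2/r − 1/a) = 4.283×10¹³ × (5.392×10⁻⁷ − 6.284×10⁻⁸) = 2.040×10⁷ m²/s².
v = 4517 m/s = 4.517 km/s.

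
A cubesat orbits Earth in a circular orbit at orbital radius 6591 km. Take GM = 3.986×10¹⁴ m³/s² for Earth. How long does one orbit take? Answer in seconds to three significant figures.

r = 6591 km = 6.591×10⁶ m.
Kepler's third law: T = 2π√(r³/μ) = 2π√((6.591×10⁶)³ / 3.986×10¹⁴).
r³/μ = 7.183×10⁵ s², so T = 2π × 8.475×10² = 5.325×10³ s.

T ≈ 5330 seconds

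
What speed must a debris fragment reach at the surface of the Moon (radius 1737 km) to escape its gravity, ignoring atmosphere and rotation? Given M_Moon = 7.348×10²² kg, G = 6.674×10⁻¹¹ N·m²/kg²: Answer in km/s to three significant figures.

μ = GM = 6.674×10⁻¹¹ × 7.348×10²² = 4.904×10¹² m³/s².
r = R = 1.737×10⁶ m.
Escape speed v_esc = √(2μ/r) = √(2 × 4.904×10¹² / 1.737×10⁶) = √(5.647×10⁶) = 2376 m/s.
= 2.376 km/s.

v_esc ≈ 2.38 km/s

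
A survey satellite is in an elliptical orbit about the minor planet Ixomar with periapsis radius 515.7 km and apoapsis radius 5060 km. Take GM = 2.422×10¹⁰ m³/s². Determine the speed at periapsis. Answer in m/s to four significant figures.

v ≈ 292.0 m/s

Semi-major axis a = (r_p + r_a)/2 = 2787.8 km = 2.788×10⁶ m.
Vis-viva: v² = μ(2/r − 1/a) = 2.422×10¹⁰ × (3.878×10⁻⁶ − 3.587×10⁻⁷) = 8.524×10⁴ m²/s².
v = 292.0 m/s.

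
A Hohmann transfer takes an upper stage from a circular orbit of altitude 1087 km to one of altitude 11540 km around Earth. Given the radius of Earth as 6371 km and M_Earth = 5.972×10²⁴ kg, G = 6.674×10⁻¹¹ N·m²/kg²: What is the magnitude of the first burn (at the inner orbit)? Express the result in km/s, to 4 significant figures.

Δv ≈ 1.376 km/s

μ = GM = 6.674×10⁻¹¹ × 5.972×10²⁴ = 3.986×10¹⁴ m³/s².
r₁ = 6371 + 1087 = 7458.0 km = 7.4580×10⁶ m.
r₂ = 6371 + 11540 = 17911 km = 1.7911×10⁷ m.
Transfer ellipse a_t = (r₁ + r₂)/2 = 1.268×10⁷ m.
At r₁: circular v_c1 = √(μ/r₁) = 7310 m/s; transfer-perigee v_p = √[μ(2/r₁ − 1/a_t)] = 8687 m/s.
Δv₁ = v_p − v_c1 = 1376 m/s.
= 1.376 km/s.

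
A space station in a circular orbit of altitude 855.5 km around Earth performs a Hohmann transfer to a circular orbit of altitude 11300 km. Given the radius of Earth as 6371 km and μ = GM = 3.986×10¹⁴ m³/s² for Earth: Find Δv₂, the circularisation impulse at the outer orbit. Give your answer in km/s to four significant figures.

Δv ≈ 1.131 km/s

r₁ = 6371 + 855.5 = 7226.5 km = 7.2265×10⁶ m.
r₂ = 6371 + 11300 = 17671 km = 1.7671×10⁷ m.
Transfer ellipse a_t = (r₁ + r₂)/2 = 1.245×10⁷ m.
At r₁: circular v_c1 = √(μ/r₁) = 7427 m/s; transfer-perigee v_p = √[μ(2/r₁ − 1/a_t)] = 8849 m/s.
At r₂: circular v_c2 = √(μ/r₂) = 4749 m/s; transfer-apogee v_a = √[μ(2/r₂ − 1/a_t)] = 3619 m/s.
Δv₂ = v_c2 − v_a = 1131 m/s.
= 1.131 km/s.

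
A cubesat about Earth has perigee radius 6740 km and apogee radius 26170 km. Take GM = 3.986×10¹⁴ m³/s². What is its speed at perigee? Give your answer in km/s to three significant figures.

Semi-major axis a = (r_p + r_a)/2 = 16455 km = 1.646×10⁷ m.
Vis-viva: v² = μ(2/r − 1/a) = 3.986×10¹⁴ × (2.967×10⁻⁷ − 6.077×10⁻⁸) = 9.406×10⁷ m²/s².
v = 9698 m/s = 9.698 km/s.

v ≈ 9.70 km/s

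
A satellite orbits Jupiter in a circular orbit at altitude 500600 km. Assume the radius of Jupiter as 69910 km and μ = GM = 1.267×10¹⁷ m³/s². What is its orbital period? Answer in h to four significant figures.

T ≈ 66.82 h

r = 69910 + 500600 = 570510 km = 5.7051×10⁸ m.
Kepler's third law: T = 2π√(r³/μ) = 2π√((5.705×10⁸)³ / 1.267×10¹⁷).
r³/μ = 1.466×10⁹ s², so T = 2π × 3.828×10⁴ = 2.405×10⁵ s.
Converting: 2.405×10⁵ s ÷ 3600 = 66.82 h.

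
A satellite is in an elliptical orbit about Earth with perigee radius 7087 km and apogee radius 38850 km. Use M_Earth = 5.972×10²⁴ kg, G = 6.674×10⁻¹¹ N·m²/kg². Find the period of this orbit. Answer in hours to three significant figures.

μ = GM = 6.674×10⁻¹¹ × 5.972×10²⁴ = 3.986×10¹⁴ m³/s².
Semi-major axis a = (r_p + r_a)/2 = (7087.0 + 38850)/2 = 22968 km = 2.297×10⁷ m.
By Kepler's third law T = 2π√(a³/μ) = 2π × 5.514×10³ = 3.464×10⁴ s.
= 9.623 hours.

T ≈ 9.62 hours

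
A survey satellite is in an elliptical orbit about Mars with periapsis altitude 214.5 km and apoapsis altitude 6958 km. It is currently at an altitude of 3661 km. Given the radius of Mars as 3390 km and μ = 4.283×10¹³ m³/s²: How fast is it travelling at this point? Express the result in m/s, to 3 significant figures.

v ≈ 2450 m/s

r_p = 3390 + 214.5 = 3604.5 km = 3.6045×10⁶ m.
r_a = 3390 + 6958 = 10348 km = 1.0348×10⁷ m.
r = 3390 + 3661 = 7051.0 km = 7.051×10⁶ m.
Semi-major axis a = (r_p + r_a)/2 = 6976.2 km = 6.976×10⁶ m.
Vis-viva: v² = μ(2/r − 1/a) = 4.283×10¹³ × (2.836×10⁻⁷ − 1.433×10⁻⁷) = 6.009×10⁶ m²/s².
v = 2451 m/s.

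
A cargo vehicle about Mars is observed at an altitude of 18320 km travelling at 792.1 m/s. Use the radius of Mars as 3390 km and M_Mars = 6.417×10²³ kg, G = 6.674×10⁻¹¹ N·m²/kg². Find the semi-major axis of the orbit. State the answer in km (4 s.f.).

μ = GM = 6.674×10⁻¹¹ × 6.417×10²³ = 4.283×10¹³ m³/s².
r = 3390 + 18320 = 21710 km = 2.171×10⁷ m.
Vis-viva rearranged: 1/a = 2/r − v²/μ = 9.212×10⁻⁸ − 1.465×10⁻⁸ = 7.747×10⁻⁸ m⁻¹.
a = 1.291×10⁷ m = 12908 km.

a ≈ 12910 km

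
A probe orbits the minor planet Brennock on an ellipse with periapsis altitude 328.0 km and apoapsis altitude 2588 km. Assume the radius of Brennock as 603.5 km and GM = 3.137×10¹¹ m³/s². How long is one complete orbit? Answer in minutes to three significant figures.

T ≈ 553 minutes

r_p = 603.5 + 328.0 = 931.50 km = 9.3150×10⁵ m.
r_a = 603.5 + 2588 = 3191.5 km = 3.1915×10⁶ m.
Semi-major axis a = (r_p + r_a)/2 = (931.50 + 3191.5)/2 = 2061.5 km = 2.062×10⁶ m.
By Kepler's third law T = 2π√(a³/μ) = 2π × 5.285×10³ = 3.320×10⁴ s.
= 553.4 minutes.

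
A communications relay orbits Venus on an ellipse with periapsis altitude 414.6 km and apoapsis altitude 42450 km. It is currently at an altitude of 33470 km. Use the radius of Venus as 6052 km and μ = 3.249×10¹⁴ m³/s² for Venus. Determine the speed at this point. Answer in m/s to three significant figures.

r_p = 6052 + 414.6 = 6466.6 km = 6.4666×10⁶ m.
r_a = 6052 + 42450 = 48502 km = 4.8502×10⁷ m.
r = 6052 + 33470 = 39522 km = 3.952×10⁷ m.
Semi-major axis a = (r_p + r_a)/2 = 27484 km = 2.748×10⁷ m.
Vis-viva: v² = μ(2/r − 1/a) = 3.249×10¹⁴ × (5.060×10⁻⁸ − 3.638×10⁻⁸) = 4.620×10⁶ m²/s².
v = 2149 m/s.

v ≈ 2150 m/s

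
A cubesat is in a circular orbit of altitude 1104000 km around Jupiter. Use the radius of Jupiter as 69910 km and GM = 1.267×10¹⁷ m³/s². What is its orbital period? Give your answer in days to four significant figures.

r = 69910 + 1104000 = 1173900 km = 1.1739×10⁹ m.
Kepler's third law: T = 2π√(r³/μ) = 2π√((1.174×10⁹)³ / 1.267×10¹⁷).
r³/μ = 1.277×10¹⁰ s², so T = 2π × 1.130×10⁵ = 7.100×10⁵ s.
Converting: 7.100×10⁵ s ÷ 86400 = 8.217 days.

T ≈ 8.217 days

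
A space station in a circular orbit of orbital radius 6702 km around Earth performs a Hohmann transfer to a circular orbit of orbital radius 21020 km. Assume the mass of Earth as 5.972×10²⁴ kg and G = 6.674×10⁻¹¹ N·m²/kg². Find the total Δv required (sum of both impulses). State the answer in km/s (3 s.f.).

Δv_total ≈ 3.11 km/s

μ = GM = 6.674×10⁻¹¹ × 5.972×10²⁴ = 3.986×10¹⁴ m³/s².
r₁ = 6702 km = 6.702×10⁶ m.
r₂ = 21020 km = 2.102×10⁷ m.
Transfer ellipse a_t = (r₁ + r₂)/2 = 1.386×10⁷ m.
At r₁: circular v_c1 = √(μ/r₁) = 7712 m/s; transfer-perigee v_p = √[μ(2/r₁ − 1/a_t)] = 9497 m/s.
Δv₁ = v_p − v_c1 = 1785 m/s.
At r₂: circular v_c2 = √(μ/r₂) = 4354 m/s; transfer-apogee v_a = √[μ(2/r₂ − 1/a_t)] = 3028 m/s.
Δv₂ = v_c2 − v_a = 1327 m/s.
Total Δv = Δv₁ + Δv₂ = 3112 m/s = 3.112 km/s.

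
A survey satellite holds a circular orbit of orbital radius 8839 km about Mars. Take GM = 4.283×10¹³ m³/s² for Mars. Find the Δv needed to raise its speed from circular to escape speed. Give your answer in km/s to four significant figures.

r = 8839 km = 8.839×10⁶ m.
Circular speed v_c = √(μ/r) = 2201 m/s.
Escape speed v_esc = √(2μ/r) = √2 × v_c = 3113 m/s.
Δv = v_esc − v_c = 911.8 m/s = 0.9118 km/s.

Δv ≈ 0.9118 km/s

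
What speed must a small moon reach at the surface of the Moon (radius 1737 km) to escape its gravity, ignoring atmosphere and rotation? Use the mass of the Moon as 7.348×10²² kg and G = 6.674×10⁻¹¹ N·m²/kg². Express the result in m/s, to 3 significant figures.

μ = GM = 6.674×10⁻¹¹ × 7.348×10²² = 4.904×10¹² m³/s².
r = R = 1.737×10⁶ m.
Escape speed v_esc = √(2μ/r) = √(2 × 4.904×10¹² / 1.737×10⁶) = √(5.647×10⁶) = 2376 m/s.

v_esc ≈ 2380 m/s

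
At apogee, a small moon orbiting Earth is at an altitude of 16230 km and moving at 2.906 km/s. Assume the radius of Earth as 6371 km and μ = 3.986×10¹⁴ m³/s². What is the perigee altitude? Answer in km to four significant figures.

perigee altitude ≈ 743.3 km

r_a = 6371 + 16230 = 22601 km = 2.260×10⁷ m.
Specific energy ε = v²/2 − μ/r = -1.341×10⁷ J/kg, so a = −μ/(2ε) = 1.486×10⁷ m.
The apsides satisfy r_p + r_a = 2a, so the perigee radius is 2a − r_a = 7.114×10⁶ m = 7114.3 km.
Perigee altitude = 7114.3 − 6371 = 743.29 km.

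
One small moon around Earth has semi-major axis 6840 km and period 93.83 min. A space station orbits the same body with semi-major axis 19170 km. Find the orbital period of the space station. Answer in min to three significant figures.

T₂ ≈ 440 min

Kepler's third law: T² ∝ a³, so T₂ = T₁ (a₂/a₁)^(3/2).
a₂/a₁ = 2.803, (a₂/a₁)^(3/2) = 4.692.
T₂ = 93.83 × 4.692 = 440.2 min.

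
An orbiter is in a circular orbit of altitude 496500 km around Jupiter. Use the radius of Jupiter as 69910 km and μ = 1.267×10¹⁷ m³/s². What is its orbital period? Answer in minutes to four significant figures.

r = 69910 + 496500 = 566410 km = 5.6641×10⁸ m.
Kepler's third law: T = 2π√(r³/μ) = 2π√((5.664×10⁸)³ / 1.267×10¹⁷).
r³/μ = 1.434×10⁹ s², so T = 2π × 3.787×10⁴ = 2.380×10⁵ s.
Converting: 2.380×10⁵ s ÷ 60.00 = 3966 minutes.

T ≈ 3966 minutes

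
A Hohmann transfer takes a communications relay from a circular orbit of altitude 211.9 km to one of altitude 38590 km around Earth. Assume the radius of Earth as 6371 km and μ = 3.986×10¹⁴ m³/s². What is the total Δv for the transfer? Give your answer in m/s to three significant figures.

Δv_total ≈ 3970 m/s

r₁ = 6371 + 211.9 = 6582.9 km = 6.5829×10⁶ m.
r₂ = 6371 + 38590 = 44961 km = 4.4961×10⁷ m.
Transfer ellipse a_t = (r₁ + r₂)/2 = 2.577×10⁷ m.
At r₁: circular v_c1 = √(μ/r₁) = 7781 m/s; transfer-perigee v_p = √[μ(2/r₁ − 1/a_t)] = 10280 m/s.
Δv₁ = v_p − v_c1 = 2496 m/s.
At r₂: circular v_c2 = √(μ/r₂) = 2977 m/s; transfer-apogee v_a = √[μ(2/r₂ − 1/a_t)] = 1505 m/s.
Δv₂ = v_c2 − v_a = 1473 m/s.
Total Δv = Δv₁ + Δv₂ = 3969 m/s.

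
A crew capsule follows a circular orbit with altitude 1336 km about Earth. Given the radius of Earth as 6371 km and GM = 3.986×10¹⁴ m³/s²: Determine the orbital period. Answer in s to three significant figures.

T ≈ 6730 s

r = 6371 + 1336 = 7707.0 km = 7.7070×10⁶ m.
Kepler's third law: T = 2π√(r³/μ) = 2π√((7.707×10⁶)³ / 3.986×10¹⁴).
r³/μ = 1.148×10⁶ s², so T = 2π × 1.072×10³ = 6.733×10³ s.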